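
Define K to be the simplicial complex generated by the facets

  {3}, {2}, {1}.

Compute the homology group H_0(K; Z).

Order the vertices as 1 < 2 < 3. Listing each simplex with vertices in this order, K has dimension 0 with simplices:

  0-simplices (3): [1], [2], [3]

giving chain groups C_0 ≅ Z^3.

Now H_k = ker ∂_k / im ∂_{k+1}, so:

  H_0: rank C_0 − rank ∂_1 = 3 − 0 = 3, and there is no ∂_1, so H_0 ≅ Z^3.

H_0 = Z^3.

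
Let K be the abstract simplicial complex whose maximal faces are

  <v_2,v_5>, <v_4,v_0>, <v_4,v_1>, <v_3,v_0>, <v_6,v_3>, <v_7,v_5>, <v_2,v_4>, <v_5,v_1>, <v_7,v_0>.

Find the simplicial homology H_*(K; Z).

Order the vertices as v_0 < v_1 < v_2 < v_3 < v_4 < v_5 < v_6 < v_7. Listing each simplex with vertices in this order, K has dimension 1 with simplices:

  0-simplices (8): [v_0], [v_1], [v_2], [v_3], [v_4], [v_5], [v_6], [v_7]
  1-simplices (9): [v_0,v_3], [v_0,v_4], [v_0,v_7], [v_1,v_4], [v_1,v_5], [v_2,v_4], [v_2,v_5], [v_3,v_6], [v_5,v_7]

Hence C_0 ≅ Z^8, C_1 ≅ Z^9.

∂_1: C_1 → C_0 sends each edge [p,q] (with p < q) to q − p.
This gives a 8×9 integer matrix of rank 7; reducing to Smith normal form yields diagonal entries (1,1,1,1,1,1,1).

From H_k ≅ ker(∂_k) / im(∂_{k+1}) we obtain:

  H_0: rank C_0 − rank ∂_1 = 8 − 7 = 1, and the invariant factors of ∂_1 are all 1, so H_0 = Z.
  H_1: rank ker ∂_1 − rank ∂_2 = (9 − 7) − 0 = 2, and there is no ∂_2, so H_1 = Z^2.

As a check, the Euler characteristic is 8 − 9 = -1, which agrees with 1 − 2 = -1.

H_0 ≅ Z,  H_1 ≅ Z^2.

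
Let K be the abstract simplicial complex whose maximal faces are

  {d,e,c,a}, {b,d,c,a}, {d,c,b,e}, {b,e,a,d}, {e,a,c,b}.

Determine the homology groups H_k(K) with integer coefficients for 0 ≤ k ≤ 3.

H_0 = Z,  H_1 = 0,  H_2 = 0,  H_3 = Z.

K has 5 vertices, 10 edges, 10 triangles, 5 3-simplices.
rank ∂_0 = 0, rank ∂_1 = 4 ⇒ b_0 = 5 − 0 − 4 = 1; all invariant factors of ∂_1 are 1 so no torsion. So H_0 ≅ Z.
rank ∂_1 = 4, rank ∂_2 = 6 ⇒ b_1 = 10 − 4 − 6 = 0; all invariant factors of ∂_2 are 1 so no torsion. So H_1 ≅ 0.
rank ∂_2 = 6, rank ∂_3 = 4 ⇒ b_2 = 10 − 6 − 4 = 0; all invariant factors of ∂_3 are 1 so no torsion. So H_2 ≅ 0.
rank ∂_3 = 4, rank ∂_4 = 0 ⇒ b_3 = 5 − 4 − 0 = 1. So H_3 ≅ Z.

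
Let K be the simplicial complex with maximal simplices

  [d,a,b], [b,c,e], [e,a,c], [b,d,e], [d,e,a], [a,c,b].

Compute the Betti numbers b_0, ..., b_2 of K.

We work with the vertex ordering a < b < c < d < e. The simplices of K, each written with vertices in increasing order, are:

  0-simplices (5): a, b, c, d, e
  1-simplices (9): ab, ac, ad, ae, bc, bd, be, ce, de
  2-simplices (6): abc, abd, ace, ade, bce, bde

giving chain groups C_0 ≅ Z^5, C_1 ≅ Z^9, C_2 ≅ Z^6.

Boundary ∂_1: C_1 → C_0 maps an edge to its endpoints' difference, ∂[p,q] = q − p.
The resulting 5×9 matrix has rank 4, and its Smith normal form has invariant factors (1,1,1,1).

∂_2: C_2 → C_1 acts by ∂[p,q,r] = [q,r] − [p,r] + [p,q]. For instance
  ∂abd = bd − ad + ab,
  ∂ade = de − ae + ad.
The resulting 9×6 matrix has rank 5, and its Smith normal form has invariant factors (1,1,1,1,1).

Reading off H_k = ker ∂_k / im ∂_{k+1}:

  H_0: rank C_0 − rank ∂_1 = 5 − 4 = 1, and the invariant factors of ∂_1 are all 1, so H_0 = Z.
  H_1: rank ker ∂_1 − rank ∂_2 = (9 − 4) − 5 = 0, and the invariant factors of ∂_2 are all 1, so H_1 = 0.
  H_2: rank ker ∂_2 − rank ∂_3 = (6 − 5) − 0 = 1, and there is no ∂_3, so H_2 = Z.

(K is a triangulation of the 2-sphere S^2.)

Hence the Betti numbers are b_0 = 1, b_1 = 0, b_2 = 1.

b_0 = 1, b_1 = 0, b_2 = 1.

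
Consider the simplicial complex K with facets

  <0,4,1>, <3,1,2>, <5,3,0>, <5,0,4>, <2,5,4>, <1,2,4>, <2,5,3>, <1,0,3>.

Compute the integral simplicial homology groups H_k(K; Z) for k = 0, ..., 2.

H_0 = Z,  H_1 = 0,  H_2 = Z.

Take the total order 0 < 1 < 2 < 3 < 4 < 5 on the vertex set. Then K (dimension 2) consists of the simplices:

  0-simplices (6): [0], [1], [2], [3], [4], [5]
  1-simplices (12): [0,1], [0,3], [0,4], [0,5], [1,2], [1,3], [1,4], [2,3], [2,4], [2,5], [3,5], [4,5]
  2-simplices (8): [0,1,3], [0,1,4], [0,3,5], [0,4,5], [1,2,3], [1,2,4], [2,3,5], [2,4,5]

so the chain groups are C_0 ≅ Z^6, C_1 ≅ Z^12, C_2 ≅ Z^8.

Boundary ∂_1: C_1 → C_0 is given by ∂[p,q] = [q] − [p].
This gives a 6×12 integer matrix of rank 5; reducing to Smith normal form yields diagonal entries (1,1,1,1,1).

∂_2: C_2 → C_1 maps a triangle to the signed sum of its edges. For instance
  ∂[0,1,4] = [1,4] − [0,4] + [0,1],
  ∂[0,1,3] = [1,3] − [0,3] + [0,1].
This gives a 12×8 integer matrix of rank 7; reducing to Smith normal form yields diagonal entries (1,1,1,1,1,1,1).

From H_k ≅ ker(∂_k) / im(∂_{k+1}) we obtain:

  H_0: rank C_0 − rank ∂_1 = 6 − 5 = 1, and the invariant factors of ∂_1 are all 1, so H_0 ≅ Z.
  H_1: rank ker ∂_1 − rank ∂_2 = (12 − 5) − 7 = 0, and the invariant factors of ∂_2 are all 1, so H_1 ≅ 0.
  H_2: rank ker ∂_2 − rank ∂_3 = (8 − 7) − 0 = 1, and there is no ∂_3, so H_2 ≅ Z.

As a check, the Euler characteristic is 6 − 12 + 8 = 2, which agrees with 1 − 0 + 1 = 2.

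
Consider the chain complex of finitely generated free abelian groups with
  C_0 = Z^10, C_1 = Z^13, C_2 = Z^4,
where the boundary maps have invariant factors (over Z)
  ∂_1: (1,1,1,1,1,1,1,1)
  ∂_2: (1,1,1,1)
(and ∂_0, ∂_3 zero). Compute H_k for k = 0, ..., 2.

H_0 = Z^2,  H_1 = Z,  H_2 = 0.

H_0: b_0 = 10 − 0 − 8 = 2; torsion from ∂_1 factors > 1: none. So H_0 = Z^2.
H_1: b_1 = 13 − 8 − 4 = 1; torsion from ∂_2 factors > 1: none. So H_1 = Z.
H_2: b_2 = 4 − 4 − 0 = 0; torsion from ∂_3 factors > 1: none. So H_2 = 0.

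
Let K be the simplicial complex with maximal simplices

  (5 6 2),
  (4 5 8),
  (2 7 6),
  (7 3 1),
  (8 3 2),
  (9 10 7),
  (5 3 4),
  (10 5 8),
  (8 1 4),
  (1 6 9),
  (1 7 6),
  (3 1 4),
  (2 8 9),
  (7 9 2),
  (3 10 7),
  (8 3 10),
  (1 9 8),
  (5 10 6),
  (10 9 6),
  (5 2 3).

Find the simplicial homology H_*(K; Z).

Take the total order 1 < 2 < 3 < 4 < 5 < 6 < 7 < 8 < 9 < 10 on the vertex set. Then K (dimension 2) consists of the simplices:

  0-simplices (10): [1], [2], [3], [4], [5], [6], [7], [8], [9], [10]
  1-simplices (30): (30 of them)
  2-simplices (20): (20 of them)

so the chain groups are C_0 ≅ Z^10, C_1 ≅ Z^30, C_2 ≅ Z^20.

∂_1: C_1 → C_0 maps an edge to its endpoints' difference, ∂[p,q] = q − p. For instance
  ∂[3,8] = [8] − [3].
The 10×30 boundary matrix has rank 9 and Smith normal form diag(1,1,1,1,1,1,1,1,1).

The boundary map ∂_2: C_2 → C_1 acts by ∂[p,q,r] = [q,r] − [p,r] + [p,q]. For instance
  ∂[2,3,5] = [3,5] − [2,5] + [2,3],
  ∂[1,6,9] = [6,9] − [1,9] + [1,6].
As a 30×20 matrix over Z this has rank 20, with invariant factors (1,1,1,1,1,1,1,1,1,1,1,1,1,1,1,1,1,1,1,2).

Computing H_k = (kernel of ∂_k) / (image of ∂_{k+1}):

  H_0: rank C_0 − rank ∂_1 = 10 − 9 = 1, and the invariant factors of ∂_1 are all 1, so H_0 ≅ Z.
  H_1: rank ker ∂_1 − rank ∂_2 = (30 − 9) − 20 = 1, and ∂_2 has invariant factor 2 > 1, so H_1 ≅ Z ⊕ Z_2.
  H_2: rank ker ∂_2 − rank ∂_3 = (20 − 20) − 0 = 0, and there is no ∂_3, so H_2 ≅ 0.

As a check, the Euler characteristic is 10 − 30 + 20 = 0, which agrees with 1 − 1 + 0 = 0.

H_0 = Z,  H_1 = Z ⊕ Z_2,  H_2 = 0.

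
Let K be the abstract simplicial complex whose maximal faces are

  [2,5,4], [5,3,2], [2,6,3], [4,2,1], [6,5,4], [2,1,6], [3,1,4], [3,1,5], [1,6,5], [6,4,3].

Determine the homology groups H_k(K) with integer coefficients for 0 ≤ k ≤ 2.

H_0 = Z,  H_1 = Z/2,  H_2 = 0.

Take the total order 1 < 2 < 3 < 4 < 5 < 6 on the vertex set. Then K (dimension 2) consists of the simplices:

  0-simplices (6): [1], [2], [3], [4], [5], [6]
  1-simplices (15): [1,2], [1,3], [1,4], [1,5], [1,6], [2,3], [2,4], [2,5], [2,6], [3,4], [3,5], [3,6], [4,5], [4,6], [5,6]
  2-simplices (10): [1,2,4], [1,2,6], [1,3,4], [1,3,5], [1,5,6], [2,3,5], [2,3,6], [2,4,5], [3,4,6], [4,5,6]

so the chain groups are C_0 ≅ Z^6, C_1 ≅ Z^15, C_2 ≅ Z^10.

The boundary map ∂_1: C_1 → C_0 is given by ∂[p,q] = [q] − [p].
This gives a 6×15 integer matrix of rank 5; reducing to Smith normal form yields diagonal entries (1,1,1,1,1).

The boundary map ∂_2: C_2 → C_1 acts by ∂[p,q,r] = [q,r] − [p,r] + [p,q]. For instance
  ∂[1,3,5] = [3,5] − [1,5] + [1,3],
  ∂[1,3,4] = [3,4] − [1,4] + [1,3].
As a 15×10 matrix over Z this has rank 10, with invariant factors (1,1,1,1,1,1,1,1,1,2).

Now H_k = ker ∂_k / im ∂_{k+1}, so:

  H_0: rank C_0 − rank ∂_1 = 6 − 5 = 1, and the invariant factors of ∂_1 are all 1, so H_0 ≅ Z.
  H_1: rank ker ∂_1 − rank ∂_2 = (15 − 5) − 10 = 0, and ∂_2 has invariant factor 2 > 1, so H_1 ≅ Z/2.
  H_2: rank ker ∂_2 − rank ∂_3 = (10 − 10) − 0 = 0, and there is no ∂_3, so H_2 ≅ 0.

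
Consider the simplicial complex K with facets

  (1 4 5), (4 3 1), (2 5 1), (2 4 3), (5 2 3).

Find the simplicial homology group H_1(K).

Fix the vertex order 1 < 2 < 3 < 4 < 5 and write every simplex with vertices in increasing order. Then dim K = 2 and the simplices of K are:

  0-simplices (5): [1], [2], [3], [4], [5]
  1-simplices (10): [1,2], [1,3], [1,4], [1,5], [2,3], [2,4], [2,5], [3,4], [3,5], [4,5]
  2-simplices (5): [1,2,5], [1,3,4], [1,4,5], [2,3,4], [2,3,5]

giving chain groups C_0 ≅ Z^5, C_1 ≅ Z^10, C_2 ≅ Z^5.

The boundary map ∂_1: C_1 → C_0 is given by ∂[p,q] = [q] − [p]. For instance
  ∂[2,3] = [3] − [2].
The 5×10 boundary matrix has rank 4 and Smith normal form diag(1,1,1,1).

The boundary map ∂_2: C_2 → C_1 sends each 2-simplex [p,q,r] to [q,r] − [p,r] + [p,q]. For instance
  ∂[1,4,5] = [4,5] − [1,5] + [1,4],
  ∂[2,3,5] = [3,5] − [2,5] + [2,3].
This gives a 10×5 integer matrix of rank 5; reducing to Smith normal form yields diagonal entries (1,1,1,1,1).

From H_k ≅ ker(∂_k) / im(∂_{k+1}) we obtain:

  H_1: rank ker ∂_1 − rank ∂_2 = (10 − 4) − 5 = 1, and the invariant factors of ∂_2 are all 1, so H_1 = Z.

(K is a triangulation of the Möbius band.)

H_1 = Z.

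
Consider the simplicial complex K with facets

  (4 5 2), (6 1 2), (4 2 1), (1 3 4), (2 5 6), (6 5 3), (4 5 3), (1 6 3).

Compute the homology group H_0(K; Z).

Order the vertices as 1 < 2 < 3 < 4 < 5 < 6. Listing each simplex with vertices in this order, K has dimension 2 with simplices:

  0-simplices (6): [1], [2], [3], [4], [5], [6]
  1-simplices (12): [1,2], [1,3], [1,4], [1,6], [2,4], [2,5], [2,6], [3,4], [3,5], [3,6], [4,5], [5,6]
  2-simplices (8): [1,2,4], [1,2,6], [1,3,4], [1,3,6], [2,4,5], [2,5,6], [3,4,5], [3,5,6]

so the chain groups are C_0 ≅ Z^6, C_1 ≅ Z^12, C_2 ≅ Z^8.

∂_1: C_1 → C_0 maps an edge to its endpoints' difference, ∂[p,q] = q − p.
As a 6×12 matrix over Z this has rank 5, with invariant factors (1,1,1,1,1).

The boundary map ∂_2: C_2 → C_1 sends each 2-simplex [p,q,r] to [q,r] − [p,r] + [p,q]. For instance
  ∂[3,4,5] = [4,5] − [3,5] + [3,4],
  ∂[1,2,6] = [2,6] − [1,6] + [1,2].
This gives a 12×8 integer matrix of rank 7; reducing to Smith normal form yields diagonal entries (1,1,1,1,1,1,1).

From H_k ≅ ker(∂_k) / im(∂_{k+1}) we obtain:

  H_0: rank C_0 − rank ∂_1 = 6 − 5 = 1, and the invariant factors of ∂_1 are all 1, so H_0 = Z.

H_0 ≅ Z.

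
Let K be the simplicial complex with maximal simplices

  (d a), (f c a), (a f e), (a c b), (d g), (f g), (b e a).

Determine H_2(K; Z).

Take the total order a < b < c < d < e < f < g on the vertex set. Then K (dimension 2) consists of the simplices:

  0-simplices (7): a, b, c, d, e, f, g
  1-simplices (11): ab, ac, ad, ae, af, bc, be, cf, dg, ef, fg
  2-simplices (4): abc, abe, acf, aef

so the chain groups are C_0 ≅ Z^7, C_1 ≅ Z^11, C_2 ≅ Z^4.

The boundary map ∂_1: C_1 → C_0 is given by ∂[p,q] = [q] − [p]. For instance
  ∂bc = c − b.
This gives a 7×11 integer matrix of rank 6; reducing to Smith normal form yields diagonal entries (1,1,1,1,1,1).

The boundary map ∂_2: C_2 → C_1 maps a triangle to the signed sum of its edges. For instance
  ∂abc = bc − ac + ab,
  ∂aef = ef − af + ae.
The 11×4 boundary matrix has rank 4 and Smith normal form diag(1,1,1,1).

Now H_k = ker ∂_k / im ∂_{k+1}, so:

  H_2: rank ker ∂_2 − rank ∂_3 = (4 − 4) − 0 = 0, and there is no ∂_3, so H_2 ≅ 0.

H_2 = 0.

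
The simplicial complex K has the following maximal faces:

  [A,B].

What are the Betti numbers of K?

Order the vertices as A < B. Listing each simplex with vertices in this order, K has dimension 1 with simplices:

  0-simplices (2): A, B
  1-simplices (1): AB

so the chain groups are C_0 ≅ Z^2, C_1 ≅ Z^1.

∂_1: C_1 → C_0 maps an edge to its endpoints' difference, ∂[p,q] = q − p. For instance
  ∂AB = B − A.
The 2×1 boundary matrix has rank 1 and Smith normal form diag(1).

Reading off H_k = ker ∂_k / im ∂_{k+1}:

  H_0: rank C_0 − rank ∂_1 = 2 − 1 = 1, and the invariant factors of ∂_1 are all 1, so H_0 ≅ Z.
  H_1: rank ker ∂_1 − rank ∂_2 = (1 − 1) − 0 = 0, and there is no ∂_2, so H_1 ≅ 0.

Hence the Betti numbers are b_0 = 1, b_1 = 0.

b_0 = 1, b_1 = 0.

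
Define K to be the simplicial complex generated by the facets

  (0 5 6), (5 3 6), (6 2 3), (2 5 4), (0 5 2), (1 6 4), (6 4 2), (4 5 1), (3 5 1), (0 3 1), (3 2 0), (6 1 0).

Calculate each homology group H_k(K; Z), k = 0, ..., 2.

H_0 = Z,  H_1 = Z/2Z,  H_2 = 0.

Order the vertices as 0 < 1 < 2 < 3 < 4 < 5 < 6. Listing each simplex with vertices in this order, K has dimension 2 with simplices:

  0-simplices (7): [0], [1], [2], [3], [4], [5], [6]
  1-simplices (18): [0,1], [0,2], [0,3], [0,5], [0,6], [1,3], [1,4], [1,5], [1,6], [2,3], [2,4], [2,5], [2,6], [3,5], [3,6], [4,5], [4,6], [5,6]
  2-simplices (12): [0,1,3], [0,1,6], [0,2,3], [0,2,5], [0,5,6], [1,3,5], [1,4,5], [1,4,6], [2,3,6], [2,4,5], [2,4,6], [3,5,6]

so the chain groups are C_0 ≅ Z^7, C_1 ≅ Z^18, C_2 ≅ Z^12.

∂_1: C_1 → C_0 maps an edge to its endpoints' difference, ∂[p,q] = q − p.
The resulting 7×18 matrix has rank 6, and its Smith normal form has invariant factors (1,1,1,1,1,1).

The boundary map ∂_2: C_2 → C_1 sends each 2-simplex [p,q,r] to [q,r] − [p,r] + [p,q]. For instance
  ∂[2,3,6] = [3,6] − [2,6] + [2,3],
  ∂[1,3,5] = [3,5] − [1,5] + [1,3].
The resulting 18×12 matrix has rank 12, and its Smith normal form has invariant factors (1,1,1,1,1,1,1,1,1,1,1,2).

Computing H_k = (kernel of ∂_k) / (image of ∂_{k+1}):

  H_0: rank C_0 − rank ∂_1 = 7 − 6 = 1, and the invariant factors of ∂_1 are all 1, so H_0 = Z.
  H_1: rank ker ∂_1 − rank ∂_2 = (18 − 6) − 12 = 0, and ∂_2 has invariant factor 2 > 1, so H_1 = Z/2Z.
  H_2: rank ker ∂_2 − rank ∂_3 = (12 − 12) − 0 = 0, and there is no ∂_3, so H_2 = 0.

(K is a triangulation of the real projective plane RP^2.)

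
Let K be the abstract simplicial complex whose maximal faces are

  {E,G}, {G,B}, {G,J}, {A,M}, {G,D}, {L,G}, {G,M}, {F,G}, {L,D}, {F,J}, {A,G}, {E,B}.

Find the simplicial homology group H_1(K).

K has 9 vertices, 12 edges.
rank ∂_1 = 8, rank ∂_2 = 0 ⇒ b_1 = 12 − 8 − 0 = 4. So H_1 = Z^4.

H_1 ≅ Z^4.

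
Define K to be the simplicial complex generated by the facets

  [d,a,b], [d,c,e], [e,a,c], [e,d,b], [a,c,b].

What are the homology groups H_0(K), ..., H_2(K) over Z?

Fix the vertex order a < b < c < d < e and write every simplex with vertices in increasing order. Then dim K = 2 and the simplices of K are:

  0-simplices (5): a, b, c, d, e
  1-simplices (10): ab, ac, ad, ae, bc, bd, be, cd, ce, de
  2-simplices (5): abc, abd, ace, bde, cde

so the chain groups are C_0 ≅ Z^5, C_1 ≅ Z^10, C_2 ≅ Z^5.

Boundary ∂_1: C_1 → C_0 sends each edge [p,q] (with p < q) to q − p. For instance
  ∂cd = d − c.
The resulting 5×10 matrix has rank 4, and its Smith normal form has invariant factors (1,1,1,1).

Boundary ∂_2: C_2 → C_1 sends each 2-simplex [p,q,r] to [q,r] − [p,r] + [p,q]. For instance
  ∂cde = de − ce + cd,
  ∂bde = de − be + bd.
The 10×5 boundary matrix has rank 5 and Smith normal form diag(1,1,1,1,1).

Reading off H_k = ker ∂_k / im ∂_{k+1}:

  H_0: rank C_0 − rank ∂_1 = 5 − 4 = 1, and the invariant factors of ∂_1 are all 1, so H_0 = Z.
  H_1: rank ker ∂_1 − rank ∂_2 = (10 − 4) − 5 = 1, and the invariant factors of ∂_2 are all 1, so H_1 = Z.
  H_2: rank ker ∂_2 − rank ∂_3 = (5 − 5) − 0 = 0, and there is no ∂_3, so H_2 = 0.

(K is a triangulation of the Möbius band.)

H_0 = Z,  H_1 = Z,  H_2 = 0.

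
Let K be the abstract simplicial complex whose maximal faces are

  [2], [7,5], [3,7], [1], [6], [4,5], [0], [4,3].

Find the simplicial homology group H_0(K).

H_0 ≅ Z^5.

Order the vertices as 0 < 1 < 2 < 3 < 4 < 5 < 6 < 7. Listing each simplex with vertices in this order, K has dimension 1 with simplices:

  0-simplices (8): [0], [1], [2], [3], [4], [5], [6], [7]
  1-simplices (4): [3,4], [3,7], [4,5], [5,7]

Hence C_0 ≅ Z^8, C_1 ≅ Z^4.

∂_1: C_1 → C_0 maps an edge to its endpoints' difference, ∂[p,q] = q − p. For instance
  ∂[3,7] = [7] − [3].
As a 8×4 matrix over Z this has rank 3, with invariant factors (1,1,1).

From H_k ≅ ker(∂_k) / im(∂_{k+1}) we obtain:

  H_0: rank C_0 − rank ∂_1 = 8 − 3 = 5, and the invariant factors of ∂_1 are all 1, so H_0 = Z^5.

(K is a triangulation of the disjoint union of a set of 4 points and the circle S^1.)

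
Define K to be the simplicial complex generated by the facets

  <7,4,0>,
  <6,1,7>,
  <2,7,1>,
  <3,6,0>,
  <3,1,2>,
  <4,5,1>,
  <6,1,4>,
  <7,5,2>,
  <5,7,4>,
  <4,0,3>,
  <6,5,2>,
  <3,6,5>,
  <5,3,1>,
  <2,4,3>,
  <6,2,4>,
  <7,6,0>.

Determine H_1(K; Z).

K has 8 vertices, 24 edges, 16 triangles.
rank ∂_1 = 7, rank ∂_2 = 15 ⇒ b_1 = 24 − 7 − 15 = 2; all invariant factors of ∂_2 are 1 so no torsion. So H_1 ≅ Z^2.

H_1 = Z^2.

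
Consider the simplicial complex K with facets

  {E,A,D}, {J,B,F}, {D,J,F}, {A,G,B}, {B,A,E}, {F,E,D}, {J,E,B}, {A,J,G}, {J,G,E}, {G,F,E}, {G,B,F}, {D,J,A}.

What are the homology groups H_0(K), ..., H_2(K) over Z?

H_0 ≅ Z,  H_1 ≅ Z/2,  H_2 = 0.

Fix the vertex order A < B < D < E < F < G < J and write every simplex with vertices in increasing order. Then dim K = 2 and the simplices of K are:

  0-simplices (7): A, B, D, E, F, G, J
  1-simplices (18): AB, AD, AE, AG, AJ, BE, BF, BG, BJ, DE, DF, DJ, EF, EG, EJ, FG, FJ, GJ
  2-simplices (12): ABE, ABG, ADE, ADJ, AGJ, BEJ, BFG, BFJ, DEF, DFJ, EFG, EGJ

giving chain groups C_0 ≅ Z^7, C_1 ≅ Z^18, C_2 ≅ Z^12.

∂_1: C_1 → C_0 maps an edge to its endpoints' difference, ∂[p,q] = q − p.
This gives a 7×18 integer matrix of rank 6; reducing to Smith normal form yields diagonal entries (1,1,1,1,1,1).

∂_2: C_2 → C_1 acts by ∂[p,q,r] = [q,r] − [p,r] + [p,q]. For instance
  ∂BFG = FG − BG + BF,
  ∂EFG = FG − EG + EF.
The resulting 18×12 matrix has rank 12, and its Smith normal form has invariant factors (1,1,1,1,1,1,1,1,1,1,1,2).

From H_k ≅ ker(∂_k) / im(∂_{k+1}) we obtain:

  H_0: rank C_0 − rank ∂_1 = 7 − 6 = 1, and the invariant factors of ∂_1 are all 1, so H_0 = Z.
  H_1: rank ker ∂_1 − rank ∂_2 = (18 − 6) − 12 = 0, and ∂_2 has invariant factor 2 > 1, so H_1 = Z/2.
  H_2: rank ker ∂_2 − rank ∂_3 = (12 − 12) − 0 = 0, and there is no ∂_3, so H_2 = 0.

As a check, the Euler characteristic is 7 − 18 + 12 = 1, which agrees with 1 − 0 + 0 = 1.
(K is a triangulation of the real projective plane RP^2.)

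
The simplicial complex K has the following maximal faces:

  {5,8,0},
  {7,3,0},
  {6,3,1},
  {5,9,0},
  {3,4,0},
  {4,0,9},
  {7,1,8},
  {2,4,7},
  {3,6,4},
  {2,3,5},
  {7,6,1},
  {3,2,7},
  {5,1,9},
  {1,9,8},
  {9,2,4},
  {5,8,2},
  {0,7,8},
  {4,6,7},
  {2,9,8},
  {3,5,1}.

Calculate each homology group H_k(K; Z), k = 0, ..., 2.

H_0 = Z,  H_1 = Z ⊕ Z_2,  H_2 = 0.

Order the vertices as 0 < 1 < 2 < 3 < 4 < 5 < 6 < 7 < 8 < 9. Listing each simplex with vertices in this order, K has dimension 2 with simplices:

  0-simplices (10): [0], [1], [2], [3], [4], [5], [6], [7], [8], [9]
  1-simplices (30): (30 of them)
  2-simplices (20): (20 of them)

giving chain groups C_0 ≅ Z^10, C_1 ≅ Z^30, C_2 ≅ Z^20.

The boundary map ∂_1: C_1 → C_0 sends each edge [p,q] (with p < q) to q − p. For instance
  ∂[2,8] = [8] − [2].
The resulting 10×30 matrix has rank 9, and its Smith normal form has invariant factors (1,1,1,1,1,1,1,1,1).

∂_2: C_2 → C_1 acts by ∂[p,q,r] = [q,r] − [p,r] + [p,q]. For instance
  ∂[4,6,7] = [6,7] − [4,7] + [4,6],
  ∂[2,5,8] = [5,8] − [2,8] + [2,5].
As a 30×20 matrix over Z this has rank 20, with invariant factors (1,1,1,1,1,1,1,1,1,1,1,1,1,1,1,1,1,1,1,2).

Reading off H_k = ker ∂_k / im ∂_{k+1}:

  H_0: rank C_0 − rank ∂_1 = 10 − 9 = 1, and the invariant factors of ∂_1 are all 1, so H_0 = Z.
  H_1: rank ker ∂_1 − rank ∂_2 = (30 − 9) − 20 = 1, and ∂_2 has invariant factor 2 > 1, so H_1 = Z ⊕ Z_2.
  H_2: rank ker ∂_2 − rank ∂_3 = (20 − 20) − 0 = 0, and there is no ∂_3, so H_2 = 0.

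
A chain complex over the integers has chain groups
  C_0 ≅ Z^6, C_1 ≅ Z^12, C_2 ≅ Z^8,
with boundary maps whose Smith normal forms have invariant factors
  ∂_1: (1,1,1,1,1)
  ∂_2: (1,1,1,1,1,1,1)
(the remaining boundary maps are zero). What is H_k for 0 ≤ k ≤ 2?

H_0: b_0 = 6 − 0 − 5 = 1; torsion from ∂_1 factors > 1: none. So H_0 = Z.
H_1: b_1 = 12 − 5 − 7 = 0; torsion from ∂_2 factors > 1: none. So H_1 = 0.
H_2: b_2 = 8 − 7 − 0 = 1; torsion from ∂_3 factors > 1: none. So H_2 = Z.

H_0 = Z,  H_1 = 0,  H_2 = Z.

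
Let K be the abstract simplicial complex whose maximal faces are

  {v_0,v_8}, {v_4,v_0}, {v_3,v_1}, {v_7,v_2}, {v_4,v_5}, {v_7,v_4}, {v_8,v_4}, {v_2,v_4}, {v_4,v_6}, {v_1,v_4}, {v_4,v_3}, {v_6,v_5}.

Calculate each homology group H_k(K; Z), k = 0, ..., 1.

Fix the vertex order v_0 < v_1 < v_2 < v_3 < v_4 < v_5 < v_6 < v_7 < v_8 and write every simplex with vertices in increasing order. Then dim K = 1 and the simplices of K are:

  0-simplices (9): [v_0], [v_1], [v_2], [v_3], [v_4], [v_5], [v_6], [v_7], [v_8]
  1-simplices (12): [v_0,v_4], [v_0,v_8], [v_1,v_3], [v_1,v_4], [v_2,v_4], [v_2,v_7], [v_3,v_4], [v_4,v_5], [v_4,v_6], [v_4,v_7], [v_4,v_8], [v_5,v_6]

Hence C_0 ≅ Z^9, C_1 ≅ Z^12.

∂_1: C_1 → C_0 maps an edge to its endpoints' difference, ∂[p,q] = q − p. For instance
  ∂[v_3,v_4] = [v_4] − [v_3].
This gives a 9×12 integer matrix of rank 8; reducing to Smith normal form yields diagonal entries (1,1,1,1,1,1,1,1).

From H_k ≅ ker(∂_k) / im(∂_{k+1}) we obtain:

  H_0: rank C_0 − rank ∂_1 = 9 − 8 = 1, and the invariant factors of ∂_1 are all 1, so H_0 = Z.
  H_1: rank ker ∂_1 − rank ∂_2 = (12 − 8) − 0 = 4, and there is no ∂_2, so H_1 = Z^4.

As a check, the Euler characteristic is 9 − 12 = -3, which agrees with 1 − 4 = -3.
(K is a triangulation of a wedge of 4 circles.)

H_0 = Z,  H_1 = Z^4.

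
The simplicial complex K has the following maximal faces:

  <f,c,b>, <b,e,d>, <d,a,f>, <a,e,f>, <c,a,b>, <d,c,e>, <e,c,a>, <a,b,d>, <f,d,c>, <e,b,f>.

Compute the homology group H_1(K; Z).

H_1 ≅ Z/2.

Order the vertices as a < b < c < d < e < f. Listing each simplex with vertices in this order, K has dimension 2 with simplices:

  0-simplices (6): a, b, c, d, e, f
  1-simplices (15): ab, ac, ad, ae, af, bc, bd, be, bf, cd, ce, cf, de, df, ef
  2-simplices (10): abc, abd, ace, adf, aef, bcf, bde, bef, cde, cdf

so the chain groups are C_0 ≅ Z^6, C_1 ≅ Z^15, C_2 ≅ Z^10.

The boundary map ∂_1: C_1 → C_0 sends each edge [p,q] (with p < q) to q − p.
This gives a 6×15 integer matrix of rank 5; reducing to Smith normal form yields diagonal entries (1,1,1,1,1).

The boundary map ∂_2: C_2 → C_1 maps a triangle to the signed sum of its edges. For instance
  ∂abc = bc − ac + ab,
  ∂cde = de − ce + cd.
The resulting 15×10 matrix has rank 10, and its Smith normal form has invariant factors (1,1,1,1,1,1,1,1,1,2).

From H_k ≅ ker(∂_k) / im(∂_{k+1}) we obtain:

  H_1: rank ker ∂_1 − rank ∂_2 = (15 − 5) − 10 = 0, and ∂_2 has invariant factor 2 > 1, so H_1 ≅ Z/2.

(K is a triangulation of the real projective plane RP^2.)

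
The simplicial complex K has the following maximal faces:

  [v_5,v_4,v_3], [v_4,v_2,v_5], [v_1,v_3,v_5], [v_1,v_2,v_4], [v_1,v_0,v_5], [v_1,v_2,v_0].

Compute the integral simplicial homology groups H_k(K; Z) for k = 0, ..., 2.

Take the total order v_0 < v_1 < v_2 < v_3 < v_4 < v_5 on the vertex set. Then K (dimension 2) consists of the simplices:

  0-simplices (6): [v_0], [v_1], [v_2], [v_3], [v_4], [v_5]
  1-simplices (12): [v_0,v_1], [v_0,v_2], [v_0,v_5], [v_1,v_2], [v_1,v_3], [v_1,v_4], [v_1,v_5], [v_2,v_4], [v_2,v_5], [v_3,v_4], [v_3,v_5], [v_4,v_5]
  2-simplices (6): [v_0,v_1,v_2], [v_0,v_1,v_5], [v_1,v_2,v_4], [v_1,v_3,v_5], [v_2,v_4,v_5], [v_3,v_4,v_5]

giving chain groups C_0 ≅ Z^6, C_1 ≅ Z^12, C_2 ≅ Z^6.

∂_1: C_1 → C_0 sends each edge [p,q] (with p < q) to q − p. For instance
  ∂[v_0,v_5] = [v_5] − [v_0].
As a 6×12 matrix over Z this has rank 5, with invariant factors (1,1,1,1,1).

Boundary ∂_2: C_2 → C_1 maps a triangle to the signed sum of its edges. For instance
  ∂[v_2,v_4,v_5] = [v_4,v_5] − [v_2,v_5] + [v_2,v_4],
  ∂[v_1,v_3,v_5] = [v_3,v_5] − [v_1,v_5] + [v_1,v_3].
As a 12×6 matrix over Z this has rank 6, with invariant factors (1,1,1,1,1,1).

Computing H_k = (kernel of ∂_k) / (image of ∂_{k+1}):

  H_0: rank C_0 − rank ∂_1 = 6 − 5 = 1, and the invariant factors of ∂_1 are all 1, so H_0 = Z.
  H_1: rank ker ∂_1 − rank ∂_2 = (12 − 5) − 6 = 1, and the invariant factors of ∂_2 are all 1, so H_1 = Z.
  H_2: rank ker ∂_2 − rank ∂_3 = (6 − 6) − 0 = 0, and there is no ∂_3, so H_2 = 0.

H_0 = Z,  H_1 = Z,  H_2 = 0.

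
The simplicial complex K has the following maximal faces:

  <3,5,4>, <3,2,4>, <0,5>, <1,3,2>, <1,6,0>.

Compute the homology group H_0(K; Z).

H_0 = Z.

Fix the vertex order 0 < 1 < 2 < 3 < 4 < 5 < 6 and write every simplex with vertices in increasing order. Then dim K = 2 and the simplices of K are:

  0-simplices (7): [0], [1], [2], [3], [4], [5], [6]
  1-simplices (11): [0,1], [0,5], [0,6], [1,2], [1,3], [1,6], [2,3], [2,4], [3,4], [3,5], [4,5]
  2-simplices (4): [0,1,6], [1,2,3], [2,3,4], [3,4,5]

giving chain groups C_0 ≅ Z^7, C_1 ≅ Z^11, C_2 ≅ Z^4.

Boundary ∂_1: C_1 → C_0 is given by ∂[p,q] = [q] − [p].
This gives a 7×11 integer matrix of rank 6; reducing to Smith normal form yields diagonal entries (1,1,1,1,1,1).

Boundary ∂_2: C_2 → C_1 maps a triangle to the signed sum of its edges. For instance
  ∂[1,2,3] = [2,3] − [1,3] + [1,2],
  ∂[0,1,6] = [1,6] − [0,6] + [0,1].
The resulting 11×4 matrix has rank 4, and its Smith normal form has invariant factors (1,1,1,1).

From H_k ≅ ker(∂_k) / im(∂_{k+1}) we obtain:

  H_0: rank C_0 − rank ∂_1 = 7 − 6 = 1, and the invariant factors of ∂_1 are all 1, so H_0 ≅ Z.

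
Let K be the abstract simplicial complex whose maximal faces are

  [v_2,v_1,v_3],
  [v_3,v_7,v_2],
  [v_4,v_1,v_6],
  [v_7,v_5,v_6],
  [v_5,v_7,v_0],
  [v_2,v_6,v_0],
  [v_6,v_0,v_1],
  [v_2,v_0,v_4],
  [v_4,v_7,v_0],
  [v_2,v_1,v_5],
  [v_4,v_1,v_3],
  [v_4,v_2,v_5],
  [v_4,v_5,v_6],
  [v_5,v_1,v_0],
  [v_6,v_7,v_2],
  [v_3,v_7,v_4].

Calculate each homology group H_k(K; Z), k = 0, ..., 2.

H_0 ≅ Z,  H_1 ≅ Z^2,  H_2 ≅ Z.

Order the vertices as v_0 < v_1 < v_2 < v_3 < v_4 < v_5 < v_6 < v_7. Listing each simplex with vertices in this order, K has dimension 2 with simplices:

  0-simplices (8): [v_0], [v_1], [v_2], [v_3], [v_4], [v_5], [v_6], [v_7]
  1-simplices (24): (24 of them)
  2-simplices (16): (16 of them)

so the chain groups are C_0 ≅ Z^8, C_1 ≅ Z^24, C_2 ≅ Z^16.

The boundary map ∂_1: C_1 → C_0 is given by ∂[p,q] = [q] − [p].
The resulting 8×24 matrix has rank 7, and its Smith normal form has invariant factors (1,1,1,1,1,1,1).

∂_2: C_2 → C_1 sends each 2-simplex [p,q,r] to [q,r] − [p,r] + [p,q]. For instance
  ∂[v_4,v_5,v_6] = [v_5,v_6] − [v_4,v_6] + [v_4,v_5],
  ∂[v_2,v_4,v_5] = [v_4,v_5] − [v_2,v_5] + [v_2,v_4].
This gives a 24×16 integer matrix of rank 15; reducing to Smith normal form yields diagonal entries (1,1,1,1,1,1,1,1,1,1,1,1,1,1,1).

Computing H_k = (kernel of ∂_k) / (image of ∂_{k+1}):

  H_0: rank C_0 − rank ∂_1 = 8 − 7 = 1, and the invariant factors of ∂_1 are all 1, so H_0 ≅ Z.
  H_1: rank ker ∂_1 − rank ∂_2 = (24 − 7) − 15 = 2, and the invariant factors of ∂_2 are all 1, so H_1 ≅ Z^2.
  H_2: rank ker ∂_2 − rank ∂_3 = (16 − 15) − 0 = 1, and there is no ∂_3, so H_2 ≅ Z.

(K is a triangulation of the torus T^2.)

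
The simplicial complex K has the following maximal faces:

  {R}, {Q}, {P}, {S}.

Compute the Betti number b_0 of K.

b_0 = 4.

K has 4 vertices.
rank ∂_0 = 0, rank ∂_1 = 0 ⇒ b_0 = 4 − 0 − 0 = 4. So H_0 ≅ Z^4.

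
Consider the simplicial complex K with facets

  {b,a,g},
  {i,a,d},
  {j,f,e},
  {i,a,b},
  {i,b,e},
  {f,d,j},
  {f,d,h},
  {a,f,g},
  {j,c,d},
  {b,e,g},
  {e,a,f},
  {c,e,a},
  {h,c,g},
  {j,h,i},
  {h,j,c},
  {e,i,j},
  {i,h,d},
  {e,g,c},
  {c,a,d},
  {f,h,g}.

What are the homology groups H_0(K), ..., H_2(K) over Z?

Fix the vertex order a < b < c < d < e < f < g < h < i < j and write every simplex with vertices in increasing order. Then dim K = 2 and the simplices of K are:

  0-simplices (10): a, b, c, d, e, f, g, h, i, j
  1-simplices (30): ab, ac, ad, ae, af, ag, ai, be, bg, bi, cd, ce, cg, ch, cj, df, dh, di, dj, ef, eg, ei, ej, fg, fh, fj, gh, hi, hj, ij
  2-simplices (20): abg, abi, acd, ace, adi, aef, afg, beg, bei, cdj, ceg, cgh, chj, dfh, dfj, dhi, efj, eij, fgh, hij

giving chain groups C_0 ≅ Z^10, C_1 ≅ Z^30, C_2 ≅ Z^20.

The boundary map ∂_1: C_1 → C_0 is given by ∂[p,q] = [q] − [p].
The resulting 10×30 matrix has rank 9, and its Smith normal form has invariant factors (1,1,1,1,1,1,1,1,1).

Boundary ∂_2: C_2 → C_1 sends each 2-simplex [p,q,r] to [q,r] − [p,r] + [p,q]. For instance
  ∂eij = ij − ej + ei,
  ∂acd = cd − ad + ac.
The 30×20 boundary matrix has rank 20 and Smith normal form diag(1,1,1,1,1,1,1,1,1,1,1,1,1,1,1,1,1,1,1,2).

Now H_k = ker ∂_k / im ∂_{k+1}, so:

  H_0: rank C_0 − rank ∂_1 = 10 − 9 = 1, and the invariant factors of ∂_1 are all 1, so H_0 = Z.
  H_1: rank ker ∂_1 − rank ∂_2 = (30 − 9) − 20 = 1, and ∂_2 has invariant factor 2 > 1, so H_1 = Z ⊕ Z_2.
  H_2: rank ker ∂_2 − rank ∂_3 = (20 − 20) − 0 = 0, and there is no ∂_3, so H_2 = 0.

(K is a triangulation of the Klein bottle.)

H_0 = Z,  H_1 = Z ⊕ Z_2,  H_2 = 0.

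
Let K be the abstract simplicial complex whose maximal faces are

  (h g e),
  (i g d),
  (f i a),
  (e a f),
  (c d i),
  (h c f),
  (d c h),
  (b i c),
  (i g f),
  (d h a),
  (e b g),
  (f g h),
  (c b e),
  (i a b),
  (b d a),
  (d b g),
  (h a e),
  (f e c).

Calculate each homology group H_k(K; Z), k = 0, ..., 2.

H_0 ≅ Z,  H_1 ≅ Z ⊕ Z/2,  H_2 = 0.

We work with the vertex ordering a < b < c < d < e < f < g < h < i. The simplices of K, each written with vertices in increasing order, are:

  0-simplices (9): a, b, c, d, e, f, g, h, i
  1-simplices (27): ab, ad, ae, af, ah, ai, bc, bd, be, bg, bi, cd, ce, cf, ch, ci, dg, dh, di, ef, eg, eh, fg, fh, fi, gh, gi
  2-simplices (18): abd, abi, adh, aef, aeh, afi, bce, bci, bdg, beg, cdh, cdi, cef, cfh, dgi, egh, fgh, fgi

giving chain groups C_0 ≅ Z^9, C_1 ≅ Z^27, C_2 ≅ Z^18.

∂_1: C_1 → C_0 maps an edge to its endpoints' difference, ∂[p,q] = q − p. For instance
  ∂be = e − b.
The resulting 9×27 matrix has rank 8, and its Smith normal form has invariant factors (1,1,1,1,1,1,1,1).

∂_2: C_2 → C_1 sends each 2-simplex [p,q,r] to [q,r] − [p,r] + [p,q]. For instance
  ∂bci = ci − bi + bc,
  ∂cfh = fh − ch + cf.
The 27×18 boundary matrix has rank 18 and Smith normal form diag(1,1,1,1,1,1,1,1,1,1,1,1,1,1,1,1,1,2).

Reading off H_k = ker ∂_k / im ∂_{k+1}:

  H_0: rank C_0 − rank ∂_1 = 9 − 8 = 1, and the invariant factors of ∂_1 are all 1, so H_0 ≅ Z.
  H_1: rank ker ∂_1 − rank ∂_2 = (27 − 8) − 18 = 1, and ∂_2 has invariant factor 2 > 1, so H_1 ≅ Z ⊕ Z/2.
  H_2: rank ker ∂_2 − rank ∂_3 = (18 − 18) − 0 = 0, and there is no ∂_3, so H_2 ≅ 0.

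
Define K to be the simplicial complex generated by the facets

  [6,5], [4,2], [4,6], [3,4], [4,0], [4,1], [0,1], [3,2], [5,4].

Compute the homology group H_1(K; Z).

H_1 = Z^3.

Take the total order 0 < 1 < 2 < 3 < 4 < 5 < 6 on the vertex set. Then K (dimension 1) consists of the simplices:

  0-simplices (7): [0], [1], [2], [3], [4], [5], [6]
  1-simplices (9): [0,1], [0,4], [1,4], [2,3], [2,4], [3,4], [4,5], [4,6], [5,6]

Hence C_0 ≅ Z^7, C_1 ≅ Z^9.

The boundary map ∂_1: C_1 → C_0 is given by ∂[p,q] = [q] − [p]. For instance
  ∂[2,4] = [4] − [2].
The 7×9 boundary matrix has rank 6 and Smith normal form diag(1,1,1,1,1,1).

Computing H_k = (kernel of ∂_k) / (image of ∂_{k+1}):

  H_1: rank ker ∂_1 − rank ∂_2 = (9 − 6) − 0 = 3, and there is no ∂_2, so H_1 = Z^3.

(K is a triangulation of a wedge of 3 circles.)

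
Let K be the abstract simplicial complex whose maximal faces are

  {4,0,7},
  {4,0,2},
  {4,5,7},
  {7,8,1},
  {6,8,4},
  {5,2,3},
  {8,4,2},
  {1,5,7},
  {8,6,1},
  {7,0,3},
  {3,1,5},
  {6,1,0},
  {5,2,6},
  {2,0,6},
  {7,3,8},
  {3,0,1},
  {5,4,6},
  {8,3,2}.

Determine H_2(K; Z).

Fix the vertex order 0 < 1 < 2 < 3 < 4 < 5 < 6 < 7 < 8 and write every simplex with vertices in increasing order. Then dim K = 2 and the simplices of K are:

  0-simplices (9): [0], [1], [2], [3], [4], [5], [6], [7], [8]
  1-simplices (27): (27 of them)
  2-simplices (18): [0,1,3], [0,1,6], [0,2,4], [0,2,6], [0,3,7], [0,4,7], [1,3,5], [1,5,7], [1,6,8], [1,7,8], [2,3,5], [2,3,8], [2,4,8], [2,5,6], [3,7,8], [4,5,6], [4,5,7], [4,6,8]

Hence C_0 ≅ Z^9, C_1 ≅ Z^27, C_2 ≅ Z^18.

The boundary map ∂_1: C_1 → C_0 maps an edge to its endpoints' difference, ∂[p,q] = q − p. For instance
  ∂[2,3] = [3] − [2].
The 9×27 boundary matrix has rank 8 and Smith normal form diag(1,1,1,1,1,1,1,1).

∂_2: C_2 → C_1 sends each 2-simplex [p,q,r] to [q,r] − [p,r] + [p,q]. For instance
  ∂[0,2,4] = [2,4] − [0,4] + [0,2],
  ∂[0,2,6] = [2,6] − [0,6] + [0,2].
The resulting 27×18 matrix has rank 18, and its Smith normal form has invariant factors (1,1,1,1,1,1,1,1,1,1,1,1,1,1,1,1,1,2).

From H_k ≅ ker(∂_k) / im(∂_{k+1}) we obtain:

  H_2: rank ker ∂_2 − rank ∂_3 = (18 − 18) − 0 = 0, and there is no ∂_3, so H_2 = 0.

(K is a triangulation of the Klein bottle.)

H_2 = 0.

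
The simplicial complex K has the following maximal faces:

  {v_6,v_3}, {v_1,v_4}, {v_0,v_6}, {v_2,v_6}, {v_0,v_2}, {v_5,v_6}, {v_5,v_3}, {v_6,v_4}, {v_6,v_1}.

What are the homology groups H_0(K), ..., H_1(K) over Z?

H_0 = Z,  H_1 = Z^3.

Fix the vertex order v_0 < v_1 < v_2 < v_3 < v_4 < v_5 < v_6 and write every simplex with vertices in increasing order. Then dim K = 1 and the simplices of K are:

  0-simplices (7): [v_0], [v_1], [v_2], [v_3], [v_4], [v_5], [v_6]
  1-simplices (9): [v_0,v_2], [v_0,v_6], [v_1,v_4], [v_1,v_6], [v_2,v_6], [v_3,v_5], [v_3,v_6], [v_4,v_6], [v_5,v_6]

giving chain groups C_0 ≅ Z^7, C_1 ≅ Z^9.

∂_1: C_1 → C_0 maps an edge to its endpoints' difference, ∂[p,q] = q − p. For instance
  ∂[v_5,v_6] = [v_6] − [v_5].
The resulting 7×9 matrix has rank 6, and its Smith normal form has invariant factors (1,1,1,1,1,1).

From H_k ≅ ker(∂_k) / im(∂_{k+1}) we obtain:

  H_0: rank C_0 − rank ∂_1 = 7 − 6 = 1, and the invariant factors of ∂_1 are all 1, so H_0 = Z.
  H_1: rank ker ∂_1 − rank ∂_2 = (9 − 6) − 0 = 3, and there is no ∂_2, so H_1 = Z^3.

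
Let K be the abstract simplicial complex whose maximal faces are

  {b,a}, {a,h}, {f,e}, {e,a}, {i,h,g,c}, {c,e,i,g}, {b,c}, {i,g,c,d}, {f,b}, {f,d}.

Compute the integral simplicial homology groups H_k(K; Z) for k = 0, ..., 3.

H_0 = Z,  H_1 = Z^4,  H_2 = 0,  H_3 = 0.

K has 9 vertices, 19 edges, 10 triangles, 3 3-simplices.
rank ∂_0 = 0, rank ∂_1 = 8 ⇒ b_0 = 9 − 0 − 8 = 1; all invariant factors of ∂_1 are 1 so no torsion. So H_0 ≅ Z.
rank ∂_1 = 8, rank ∂_2 = 7 ⇒ b_1 = 19 − 8 − 7 = 4; all invariant factors of ∂_2 are 1 so no torsion. So H_1 ≅ Z^4.
rank ∂_2 = 7, rank ∂_3 = 3 ⇒ b_2 = 10 − 7 − 3 = 0; all invariant factors of ∂_3 are 1 so no torsion. So H_2 ≅ 0.
rank ∂_3 = 3, rank ∂_4 = 0 ⇒ b_3 = 3 − 3 − 0 = 0. So H_3 ≅ 0.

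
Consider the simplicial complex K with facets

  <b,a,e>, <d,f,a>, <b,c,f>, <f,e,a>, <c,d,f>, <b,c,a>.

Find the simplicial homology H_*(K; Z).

H_0 ≅ Z,  H_1 ≅ Z,  H_2 = 0.

Order the vertices as a < b < c < d < e < f. Listing each simplex with vertices in this order, K has dimension 2 with simplices:

  0-simplices (6): a, b, c, d, e, f
  1-simplices (12): ab, ac, ad, ae, af, bc, be, bf, cd, cf, df, ef
  2-simplices (6): abc, abe, adf, aef, bcf, cdf

so the chain groups are C_0 ≅ Z^6, C_1 ≅ Z^12, C_2 ≅ Z^6.

Boundary ∂_1: C_1 → C_0 sends each edge [p,q] (with p < q) to q − p.
As a 6×12 matrix over Z this has rank 5, with invariant factors (1,1,1,1,1).

The boundary map ∂_2: C_2 → C_1 maps a triangle to the signed sum of its edges. For instance
  ∂adf = df − af + ad,
  ∂abc = bc − ac + ab.
The resulting 12×6 matrix has rank 6, and its Smith normal form has invariant factors (1,1,1,1,1,1).

Reading off H_k = ker ∂_k / im ∂_{k+1}:

  H_0: rank C_0 − rank ∂_1 = 6 − 5 = 1, and the invariant factors of ∂_1 are all 1, so H_0 ≅ Z.
  H_1: rank ker ∂_1 − rank ∂_2 = (12 − 5) − 6 = 1, and the invariant factors of ∂_2 are all 1, so H_1 ≅ Z.
  H_2: rank ker ∂_2 − rank ∂_3 = (6 − 6) − 0 = 0, and there is no ∂_3, so H_2 ≅ 0.

As a check, the Euler characteristic is 6 − 12 + 6 = 0, which agrees with 1 − 1 + 0 = 0.
(K is a triangulation of the cylinder S^1 x I.)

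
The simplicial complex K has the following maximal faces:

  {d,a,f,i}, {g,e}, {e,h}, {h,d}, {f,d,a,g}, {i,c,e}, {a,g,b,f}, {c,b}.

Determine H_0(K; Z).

H_0 ≅ Z.

Order the vertices as a < b < c < d < e < f < g < h < i. Listing each simplex with vertices in this order, K has dimension 3 with simplices:

  0-simplices (9): a, b, c, d, e, f, g, h, i
  1-simplices (19): ab, ad, af, ag, ai, bc, bf, bg, ce, ci, df, dg, dh, di, eg, eh, ei, fg, fi
  2-simplices (11): abf, abg, adf, adg, adi, afg, afi, bfg, cei, dfg, dfi
  3-simplices (3): abfg, adfg, adfi

giving chain groups C_0 ≅ Z^9, C_1 ≅ Z^19, C_2 ≅ Z^11, C_3 ≅ Z^3.

Boundary ∂_1: C_1 → C_0 maps an edge to its endpoints' difference, ∂[p,q] = q − p. For instance
  ∂bf = f − b.
As a 9×19 matrix over Z this has rank 8, with invariant factors (1,1,1,1,1,1,1,1).

∂_2: C_2 → C_1 acts by ∂[p,q,r] = [q,r] − [p,r] + [p,q]. For instance
  ∂abf = bf − af + ab,
  ∂afi = fi − ai + af.
The resulting 19×11 matrix has rank 8, and its Smith normal form has invariant factors (1,1,1,1,1,1,1,1).

∂_3: C_3 → C_2 sends each 3-simplex σ to the alternating sum Σ_i (−1)^i (σ with its i-th vertex removed). For instance
  ∂abfg = bfg − afg + abg − abf,
  ∂adfg = dfg − afg + adg − adf.
The 11×3 boundary matrix has rank 3 and Smith normal form diag(1,1,1).

Computing H_k = (kernel of ∂_k) / (image of ∂_{k+1}):

  H_0: rank C_0 − rank ∂_1 = 9 − 8 = 1, and the invariant factors of ∂_1 are all 1, so H_0 = Z.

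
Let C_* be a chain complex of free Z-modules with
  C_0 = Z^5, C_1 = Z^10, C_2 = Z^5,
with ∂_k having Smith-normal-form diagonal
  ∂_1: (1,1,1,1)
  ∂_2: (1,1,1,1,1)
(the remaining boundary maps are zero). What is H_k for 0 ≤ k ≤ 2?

H_0: b_0 = 5 − 0 − 4 = 1; torsion from ∂_1 factors > 1: none. So H_0 ≅ Z.
H_1: b_1 = 10 − 4 − 5 = 1; torsion from ∂_2 factors > 1: none. So H_1 ≅ Z.
H_2: b_2 = 5 − 5 − 0 = 0; torsion from ∂_3 factors > 1: none. So H_2 ≅ 0.

H_0 ≅ Z,  H_1 ≅ Z,  H_2 = 0.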